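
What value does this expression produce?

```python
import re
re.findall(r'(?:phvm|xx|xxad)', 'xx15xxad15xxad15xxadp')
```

Branches in `(...|...)` are attempted left-to-right; the first branch that allows the whole pattern to succeed is taken.
With no groups in the pattern, `findall` gives back each whole match — 4 here.

['xx', 'xx', 'xx', 'xx']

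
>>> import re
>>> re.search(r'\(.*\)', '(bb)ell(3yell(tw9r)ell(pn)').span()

(0, 26)

The match spans [0:26] → '(bb)ell(3yell(tw9r)ell(pn)'.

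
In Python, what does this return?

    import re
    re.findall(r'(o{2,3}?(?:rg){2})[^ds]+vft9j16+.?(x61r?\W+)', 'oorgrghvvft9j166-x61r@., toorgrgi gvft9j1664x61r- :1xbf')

The pattern matches 2 to 3 of a literal 'o' (lazy), then the literal 'rg' repeated 2 times (captured); then one or more of any character except [ds], then the literal 'vft'; then the literal '9j1', then one or more of the literal '6', then optionally any character; then the literal 'x61', then optionally the literal 'r', then one or more of a non-word character (captured).
Walking the string: at [0:51] match 'oorgrghvvft9j166-x61r@., toorgrgi gvft9j1664x61r- :', groups = ('oorgrg', 'x61r- :').
2 groups means the one result is a tuple of 2 captured strings — 1 here.

[('oorgrg', 'x61r- :')]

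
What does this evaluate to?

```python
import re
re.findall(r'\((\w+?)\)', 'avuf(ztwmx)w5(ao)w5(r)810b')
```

['ztwmx', 'ao', 'r']

Because there's exactly one group, `findall` drops the full match and keeps group 1 from each hit.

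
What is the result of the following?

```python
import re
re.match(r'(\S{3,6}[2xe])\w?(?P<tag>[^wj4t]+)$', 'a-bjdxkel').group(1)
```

Pattern: 3 to 6 of a non-whitespace character, then one of [2xe] (captured); then optionally a word character; then one or more of any character except [wj4t] (captured as 'tag'); then anchored at the end.
`re.match` won't scan ahead — the pattern has to work from the very first character.
The match spans [0:9] → 'a-bjdxkel'.
Captured: group 1 = 'a-bjdx', group 2 = 'el'.

'a-bjdx'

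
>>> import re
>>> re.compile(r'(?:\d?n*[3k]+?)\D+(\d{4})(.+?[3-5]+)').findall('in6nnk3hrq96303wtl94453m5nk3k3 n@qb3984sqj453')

[('9630', '3wtl94453'), ('3984', 'sqj453')]

This matches optionally a digit, then zero or more of the literal 'n', then one or more of one of [3k] (lazy) (non-capturing group); then one or more of a non-digit; then exactly 4 of a digit (captured); then one or more of any character (lazy), then one or more of a character in [3-5] (captured).
A `+?`/`*?`/`{m,n}?` starts at its minimum and grows only as far as needed for what follows to match.
Scanning left to right: at [2:23] match '6nnk3hrq96303wtl94453', groups = ('9630', '3wtl94453'); at [24:45] match '5nk3k3 n@qb3984sqj453', groups = ('3984', 'sqj453').
With 2 capturing groups, `findall` returns a 2-tuple per match.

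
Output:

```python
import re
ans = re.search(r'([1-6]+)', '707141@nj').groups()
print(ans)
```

This matches one or more of a character in [1-6] (captured).
`re.search` tries every starting position until one works.
The match spans [3:6] → '141'.
Captured: group 1 = '141'.

('141',)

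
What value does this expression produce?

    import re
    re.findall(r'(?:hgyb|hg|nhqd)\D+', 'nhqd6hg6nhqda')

`findall` yields the raw match text (1 of them) because the pattern has no groups.

['nhqda']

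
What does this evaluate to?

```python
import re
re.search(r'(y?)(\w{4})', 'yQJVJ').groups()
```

The pattern matches optionally a literal 'y' (captured); then exactly 4 of a word character (captured).
`re.search` scans for the first position where the pattern succeeds.
The match spans [0:5] → 'yQJVJ'.
Captured: group 1 = 'y', group 2 = 'QJVJ'.

('y', 'QJVJ')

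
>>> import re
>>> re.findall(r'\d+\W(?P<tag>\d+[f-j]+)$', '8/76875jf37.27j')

['27j']

Pattern: one or more of a digit; then a non-word character; then one or more of a digit, then one or more of a character in [f-j] (captured as 'tag'); then anchored at the end.
Scanning left to right: at [9:15] match '37.27j', group 1 = '27j'.
Because there's exactly one group, `findall` drops the full match and keeps group 1 from the one hit.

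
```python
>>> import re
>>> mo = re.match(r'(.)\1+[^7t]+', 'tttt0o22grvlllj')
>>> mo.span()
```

`match` is anchored at position 0; if the pattern doesn't fit there, it returns None.
The match spans [0:15] → 'tttt0o22grvlllj'.

(0, 15)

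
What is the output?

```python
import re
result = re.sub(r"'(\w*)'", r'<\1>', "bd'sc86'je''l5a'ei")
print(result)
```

Matches: at [2:8] → "'sc86'"; at [10:12] → "''".
Each match is replaced using the text its own group 1 captured.

bd<sc86>je<>l5a'ei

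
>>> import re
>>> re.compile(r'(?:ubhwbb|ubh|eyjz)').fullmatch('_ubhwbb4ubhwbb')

None

`re.fullmatch` is like wrapping the pattern in `^…$` (in single-line mode).
Here there's no way to consume every character, so the call returns None.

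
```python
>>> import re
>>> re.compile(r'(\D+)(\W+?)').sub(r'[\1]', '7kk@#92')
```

Pattern: one or more of a non-digit (captured); then one or more of a non-word character (lazy) (captured).
Matches: at [1:5] → 'kk@#'.
Each match is replaced using the text its own group 1 captured.

'7[kk@]92'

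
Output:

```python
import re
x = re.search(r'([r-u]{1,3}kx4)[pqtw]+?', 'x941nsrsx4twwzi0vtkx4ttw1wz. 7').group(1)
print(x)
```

tkx4

The pattern matches 1 to 3 of a character in [r-u], then the literal 'k', then the literal 'x4' (captured); then one or more of one of [pqtw] (lazy).
A `+?`/`*?`/`{m,n}?` starts at its minimum and grows only as far as needed for what follows to match.
`search` walks the string left to right and returns the first match it finds.
The match spans [17:22] → 'tkx4t'.
Captured: group 1 = 'tkx4'.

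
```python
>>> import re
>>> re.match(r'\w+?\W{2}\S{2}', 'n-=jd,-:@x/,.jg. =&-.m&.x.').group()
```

'n-=jd'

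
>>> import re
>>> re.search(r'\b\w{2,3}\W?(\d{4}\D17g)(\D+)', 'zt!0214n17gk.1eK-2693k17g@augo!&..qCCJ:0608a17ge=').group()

The pattern matches a word boundary (`\b`, zero-width); then 2 to 3 of a word character, then optionally a non-word character; then exactly 4 of a digit, then a non-digit, then the literal '17g' (captured); then one or more of a non-digit (captured).
The match spans [0:13] → 'zt!0214n17gk.'.

'zt!0214n17gk.'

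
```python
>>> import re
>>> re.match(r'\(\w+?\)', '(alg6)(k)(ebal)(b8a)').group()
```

'(alg6)'

`re.match` won't scan ahead — the pattern has to work from the very first character.
The match spans [0:6] → '(alg6)'.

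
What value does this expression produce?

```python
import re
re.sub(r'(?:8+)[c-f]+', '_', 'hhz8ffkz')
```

'hhz_kz'

This matches one or more of a literal '8' (non-capturing group); then one or more of a character in [c-f].
Each match is replaced by '_'.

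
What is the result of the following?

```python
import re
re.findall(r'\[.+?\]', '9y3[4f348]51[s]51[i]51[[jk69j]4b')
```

No capturing groups, so `findall` returns the 4 full match strings.

['[4f348]', '[s]', '[i]', '[[jk69j]']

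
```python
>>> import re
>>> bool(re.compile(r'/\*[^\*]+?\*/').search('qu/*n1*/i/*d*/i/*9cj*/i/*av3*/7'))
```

True

The match spans [2:8] → '/*n1*/'.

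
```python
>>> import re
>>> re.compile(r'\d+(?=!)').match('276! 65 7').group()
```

'276'

With `match`, the pattern is implicitly anchored at the beginning.
The match spans [0:3] → '276'.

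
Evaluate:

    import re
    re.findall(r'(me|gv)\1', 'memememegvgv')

The backreference `\1` re-matches whatever the first group consumed, character for character.
With a single group, `findall` returns only what that group captured — 3 items.

['me', 'me', 'gv']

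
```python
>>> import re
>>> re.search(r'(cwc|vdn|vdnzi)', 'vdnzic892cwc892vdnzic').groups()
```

`|` is ordered: at each position the engine commits to the first alternative that works.
Unlike `match`, `search` isn't anchored — it looks for the pattern anywhere in the string.
The match spans [0:3] → 'vdn'.
Captured: group 1 = 'vdn'.

('vdn',)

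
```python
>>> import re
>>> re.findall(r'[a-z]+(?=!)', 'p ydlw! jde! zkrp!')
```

The positive lookaround only admits positions where the adjacent text matches; those characters stay outside the span.
Scanning left to right: at [2:6] → 'ydlw'; at [8:11] → 'jde'; at [13:17] → 'zkrp'.
No capturing groups, so `findall` returns the 3 full match strings.

['ydlw', 'jde', 'zkrp']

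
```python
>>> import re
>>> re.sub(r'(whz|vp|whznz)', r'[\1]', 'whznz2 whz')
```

Alternation isn't longest-match — the leftmost alternative that fits at this position is chosen.
Each match is replaced using the text its own group 1 captured.

'[whz]nz2 [whz]'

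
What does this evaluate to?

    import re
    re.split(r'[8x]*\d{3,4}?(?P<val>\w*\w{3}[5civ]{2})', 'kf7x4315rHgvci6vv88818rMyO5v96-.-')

['kf7', '5rHgvci6vv88818rMyO5v', '96-.-']

This matches zero or more of one of [8x], then 3 to 4 of a digit (lazy); then zero or more of a word character, then exactly 3 of a word character, then exactly 2 of one of [5civ] (captured as 'val').
The `?` after the quantifier makes it lazy — it takes as little as possible before letting the rest of the pattern try.
Matches to split on: at [3:28] → 'x4315rHgvci6vv88818rMyO5v'.
The group in the pattern means `split` returns the separators' captures alongside the pieces.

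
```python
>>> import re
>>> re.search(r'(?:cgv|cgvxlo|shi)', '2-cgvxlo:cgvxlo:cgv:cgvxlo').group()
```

'cgv'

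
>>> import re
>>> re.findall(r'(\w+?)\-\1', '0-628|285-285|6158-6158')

['285', '6158']

A backreference is literal: `\1` must see the identical characters the first group matched.
Matches: at [6:13] match '285-285', group 1 = '285'; at [14:23] match '6158-6158', group 1 = '6158'.
`findall` collects group 1 from each match (2 total).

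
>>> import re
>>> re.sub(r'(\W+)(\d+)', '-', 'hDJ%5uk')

`sub` substitutes '-' at each match site.

'hDJ-uk'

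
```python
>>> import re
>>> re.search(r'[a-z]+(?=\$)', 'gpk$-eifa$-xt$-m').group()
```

Because the assertion is zero-width, the text it checks is not consumed and won't appear in the result.
The match spans [0:3] → 'gpk'.

'gpk'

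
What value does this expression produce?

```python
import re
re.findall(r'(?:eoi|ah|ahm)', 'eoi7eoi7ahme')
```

Alternation isn't longest-match — the leftmost alternative that fits at this position is chosen.
Matches: at [0:3] → 'eoi'; at [4:7] → 'eoi'; at [8:10] → 'ah'.
No capturing groups, so `findall` returns the 3 full match strings.

['eoi', 'eoi', 'ah']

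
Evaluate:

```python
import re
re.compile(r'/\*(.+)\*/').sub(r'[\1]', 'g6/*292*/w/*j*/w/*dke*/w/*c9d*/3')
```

Matches: at [2:31] → '/*292*/w/*j*/w/*dke*/w/*c9d*/'.
`\1` in the replacement pulls in group 1's text for each match.

'g6[292*/w/*j*/w/*dke*/w/*c9d]3'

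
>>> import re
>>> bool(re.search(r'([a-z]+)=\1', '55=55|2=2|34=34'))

False

A backreference is literal: `\1` must see the identical characters the first group matched.
Unlike `match`, `search` isn't anchored — it looks for the pattern anywhere in the string.
Here no position works, so the call returns None, and `bool(None)` is False.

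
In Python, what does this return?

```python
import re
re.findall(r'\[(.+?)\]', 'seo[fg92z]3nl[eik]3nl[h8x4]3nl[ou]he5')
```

['fg92z', 'eik', 'h8x4', 'ou']

Lazy quantifiers expand one character at a time until the remainder of the pattern can match.
With a single group, `findall` returns only what that group captured — 4 items.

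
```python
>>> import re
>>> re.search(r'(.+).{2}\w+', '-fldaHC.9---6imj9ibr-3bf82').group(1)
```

The match spans [0:26] → '-fldaHC.9---6imj9ibr-3bf82'.
Captured: group 1 = '-fldaHC.9---6imj9ibr-3b'.

'-fldaHC.9---6imj9ibr-3b'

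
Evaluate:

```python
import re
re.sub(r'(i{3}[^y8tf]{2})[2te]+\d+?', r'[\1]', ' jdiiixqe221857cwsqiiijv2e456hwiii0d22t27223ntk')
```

Pattern: exactly 3 of a literal 'i', then exactly 2 of any character except [y8tf] (captured); then one or more of one of [2te], then one or more of a digit (lazy).
Each match is replaced using the text its own group 1 captured.

' jd[iiixq]857cwsq[iiijv]56hw[iii0d]223ntk'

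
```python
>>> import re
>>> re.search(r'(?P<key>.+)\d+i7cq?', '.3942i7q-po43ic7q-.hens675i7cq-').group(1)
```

'.3942i7q-po43ic7q-.hens67'

The match spans [0:30] → '.3942i7q-po43ic7q-.hens675i7cq'.
Captured: group 1 = '.3942i7q-po43ic7q-.hens67'.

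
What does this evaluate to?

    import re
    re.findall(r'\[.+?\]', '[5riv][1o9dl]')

['[5riv]', '[1o9dl]']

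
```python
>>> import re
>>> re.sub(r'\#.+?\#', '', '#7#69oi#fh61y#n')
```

'69oin'

A non-greedy quantifier consumes as few characters as it can — just enough that the remainder of the pattern still matches from where it stops; whatever follows it matches normally.
Matches: at [0:3] → '#7#'; at [7:14] → '#fh61y#'.
Each match is replaced by ''.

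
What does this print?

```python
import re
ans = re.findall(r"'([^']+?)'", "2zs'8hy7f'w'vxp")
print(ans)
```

Scanning left to right: at [3:10] match "'8hy7f'", group 1 = '8hy7f'.
Because there's exactly one group, `findall` drops the full match and keeps group 1 from the one hit.

['8hy7f']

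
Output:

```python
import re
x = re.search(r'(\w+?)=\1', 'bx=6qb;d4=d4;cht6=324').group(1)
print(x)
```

d4

The backreference `\1` re-matches whatever the first group consumed, character for character.
`re.search` tries every starting position until one works.
The match spans [7:12] → 'd4=d4'.
Captured: group 1 = 'd4'.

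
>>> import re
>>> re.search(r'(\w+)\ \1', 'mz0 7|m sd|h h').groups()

('h',)

`\1` is not a pattern — it's the concrete string captured by group 1, re-applied verbatim.
Unlike `match`, `search` isn't anchored — it looks for the pattern anywhere in the string.
The match spans [11:14] → 'h h'.
Captured: group 1 = 'h'.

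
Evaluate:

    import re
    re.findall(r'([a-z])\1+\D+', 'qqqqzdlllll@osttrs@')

A backreference is literal: `\1` must see the identical characters the first group matched.
Scanning left to right: at [0:19] match 'qqqqzdlllll@osttrs@', group 1 = 'q'.
Because there's exactly one group, `findall` drops the full match and keeps group 1 from the one hit.

['q']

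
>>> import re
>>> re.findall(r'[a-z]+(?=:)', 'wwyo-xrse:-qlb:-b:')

Because the assertion is zero-width, the text it checks is not consumed and won't appear in the result.
Since nothing is captured, `findall` lists the 3 matched substrings directly.

['xrse', 'qlb', 'b']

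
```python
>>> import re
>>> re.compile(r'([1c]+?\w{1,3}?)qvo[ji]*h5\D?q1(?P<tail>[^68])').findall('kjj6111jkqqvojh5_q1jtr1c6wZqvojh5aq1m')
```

`findall` packs the 2 group values into a tuple for every match.

[('111jkq', 'j'), ('1c6wZ', 'm')]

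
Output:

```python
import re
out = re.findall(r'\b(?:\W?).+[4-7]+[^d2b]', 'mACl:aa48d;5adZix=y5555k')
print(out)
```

['mACl:aa48d;5adZix=y5555k']

Pattern: a word boundary (`\b`, zero-width); then optionally a non-word character (non-capturing group); then one or more of any character, then one or more of a character in [4-7], then any character except [d2b].
Scanning left to right: at [0:24] → 'mACl:aa48d;5adZix=y5555k'.
Since nothing is captured, `findall` lists the 1 matched substring directly.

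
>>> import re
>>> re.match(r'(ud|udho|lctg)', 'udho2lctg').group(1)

'ud'

Alternation tries branches left to right and keeps the first one that lets the overall match succeed at that position.
With `match`, the pattern is implicitly anchored at the beginning.
The match spans [0:2] → 'ud'.
Captured: group 1 = 'ud'.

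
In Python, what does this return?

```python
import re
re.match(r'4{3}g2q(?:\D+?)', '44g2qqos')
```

None

This matches exactly 3 of a literal '4', then the literal 'g2q'; then one or more of a non-digit (lazy) (non-capturing group).
`re.match` only tries the pattern at the start of the string.
Here the pattern fails at index 0, so the call returns None.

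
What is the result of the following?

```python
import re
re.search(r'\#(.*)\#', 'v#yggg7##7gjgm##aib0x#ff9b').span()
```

(1, 22)

The match spans [1:22] → '#yggg7##7gjgm##aib0x#'.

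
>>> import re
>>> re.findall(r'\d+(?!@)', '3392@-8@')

['339']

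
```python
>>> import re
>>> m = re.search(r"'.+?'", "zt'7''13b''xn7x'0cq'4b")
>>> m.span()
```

(2, 5)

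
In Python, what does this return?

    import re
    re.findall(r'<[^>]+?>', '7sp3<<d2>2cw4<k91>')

['<<d2>', '<k91>']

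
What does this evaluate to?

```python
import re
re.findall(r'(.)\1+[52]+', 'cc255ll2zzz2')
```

`\1` has to match the exact text group 1 already captured.
With a single group, `findall` returns only what that group captured — 3 items.

['c', 'l', 'z']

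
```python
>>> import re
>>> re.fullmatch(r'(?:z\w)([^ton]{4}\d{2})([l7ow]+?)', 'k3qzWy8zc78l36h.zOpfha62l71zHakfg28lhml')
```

Pattern: the literal 'z', then a word character (non-capturing group); then exactly 4 of any character except [ton], then exactly 2 of a digit (captured); then one or more of one of [l7ow] (lazy) (captured).
`re.fullmatch` requires the pattern to consume the entire string.
Here there's no way to consume every character, so the call returns None.

None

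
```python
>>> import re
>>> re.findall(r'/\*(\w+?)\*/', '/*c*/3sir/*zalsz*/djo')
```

Walking the string: at [0:5] match '/*c*/', group 1 = 'c'; at [9:18] match '/*zalsz*/', group 1 = 'zalsz'.
One capturing group, so `findall` returns just the captured substring from each match — 2 in all.

['c', 'zalsz']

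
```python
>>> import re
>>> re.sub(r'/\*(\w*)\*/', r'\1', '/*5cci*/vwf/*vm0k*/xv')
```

'5ccivwfvm0kxv'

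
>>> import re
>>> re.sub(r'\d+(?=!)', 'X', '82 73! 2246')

'82 X! 2246'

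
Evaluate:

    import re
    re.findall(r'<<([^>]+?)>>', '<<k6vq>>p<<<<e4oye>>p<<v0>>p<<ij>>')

['k6vq', '<<e4oye', 'v0', 'ij']

Matches: at [0:8] match '<<k6vq>>', group 1 = 'k6vq'; at [9:20] match '<<<<e4oye>>', group 1 = '<<e4oye'; at [21:27] match '<<v0>>', group 1 = 'v0'; at [28:34] match '<<ij>>', group 1 = 'ij'.
`findall` collects group 1 from each match (4 total).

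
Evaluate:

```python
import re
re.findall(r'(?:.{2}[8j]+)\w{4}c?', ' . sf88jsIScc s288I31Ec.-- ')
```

The pattern matches exactly 2 of any character, then one or more of one of [8j] (non-capturing group); then exactly 4 of a word character, then optionally a literal 'c'.
Since nothing is captured, `findall` lists the 2 matched substrings directly.

['sf88jsIScc', 's288I31Ec']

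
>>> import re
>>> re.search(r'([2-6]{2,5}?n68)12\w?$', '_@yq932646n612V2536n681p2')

None

The pattern matches 2 to 5 of a character in [2-6] (lazy), then the literal 'n68' (captured); then the literal '12', then optionally a word character; then anchored at the end.
`re.search` tries every starting position until one works.
Here no position works, so the call returns None.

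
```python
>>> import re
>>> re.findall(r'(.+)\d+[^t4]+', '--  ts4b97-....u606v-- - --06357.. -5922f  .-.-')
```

Pattern: one or more of any character (captured); then one or more of a digit; then one or more of any character except [t4].
Walking the string: at [0:47] match '--  ts4b97-....u606v-- - --06357.. -5922f  .-.-', group 1 = '--  ts4b97-....u606v-- - --06357.. -592'.
Because there's exactly one group, `findall` drops the full match and keeps group 1 from the one hit.

['--  ts4b97-....u606v-- - --06357.. -592']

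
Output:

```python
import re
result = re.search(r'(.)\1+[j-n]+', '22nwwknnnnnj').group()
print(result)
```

22n

A backreference is literal: `\1` must see the identical characters the first group matched.
Unlike `match`, `search` isn't anchored — it looks for the pattern anywhere in the string.
The match spans [0:3] → '22n'.
Captured: group 1 = '2'.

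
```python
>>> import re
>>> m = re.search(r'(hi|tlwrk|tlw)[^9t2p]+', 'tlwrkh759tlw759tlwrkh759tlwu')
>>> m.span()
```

(0, 8)

`re.search` tries every starting position until one works.
The match spans [0:8] → 'tlwrkh75'.
Captured: group 1 = 'tlwrk'.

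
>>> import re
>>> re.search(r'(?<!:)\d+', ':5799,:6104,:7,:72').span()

`(?!…)`/`(?<!…)` only lets a position through if the neighbouring text does NOT match; no characters are consumed.
`search` walks the string left to right and returns the first match it finds.
The match spans [2:5] → '799'.

(2, 5)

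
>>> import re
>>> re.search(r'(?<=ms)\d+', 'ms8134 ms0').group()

'8134'

The `(?=…)`/`(?<=…)` assertion just peeks at neighbouring text; it doesn't advance the match position.
The match spans [2:6] → '8134'.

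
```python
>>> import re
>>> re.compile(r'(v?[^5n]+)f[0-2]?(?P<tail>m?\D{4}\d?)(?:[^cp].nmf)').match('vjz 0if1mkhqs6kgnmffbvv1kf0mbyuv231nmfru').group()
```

`re.match` only tries the pattern at the start of the string.
The match spans [0:19] → 'vjz 0if1mkhqs6kgnmf'.

'vjz 0if1mkhqs6kgnmf'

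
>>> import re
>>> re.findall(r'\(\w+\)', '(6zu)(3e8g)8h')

['(6zu)', '(3e8g)']

`findall` yields the raw match text (2 of them) because the pattern has no groups.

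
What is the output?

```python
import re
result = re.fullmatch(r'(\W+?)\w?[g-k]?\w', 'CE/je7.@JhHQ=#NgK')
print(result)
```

For `fullmatch`, every character of the input must be accounted for by the pattern.
Here there's no way to consume every character, so the call returns None.

None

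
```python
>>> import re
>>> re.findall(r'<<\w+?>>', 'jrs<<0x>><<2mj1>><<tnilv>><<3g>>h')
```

`findall` yields the raw match text (4 of them) because the pattern has no groups.

['<<0x>>', '<<2mj1>>', '<<tnilv>>', '<<3g>>']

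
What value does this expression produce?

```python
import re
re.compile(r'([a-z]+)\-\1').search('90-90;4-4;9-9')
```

None

`\1` has to match the exact text group 1 already captured.
`re.search` tries every starting position until one works.
Here the pattern never matches, so the call returns None.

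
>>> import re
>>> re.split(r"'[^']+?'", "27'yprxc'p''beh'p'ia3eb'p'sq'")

Matches to split on: at [2:9] → "'yprxc'"; at [11:16] → "'beh'"; at [17:24] → "'ia3eb'"; at [25:29] → "'sq'".
`split` removes every match and returns the 5 fragments in between.

['27', "p'", 'p', 'p', '']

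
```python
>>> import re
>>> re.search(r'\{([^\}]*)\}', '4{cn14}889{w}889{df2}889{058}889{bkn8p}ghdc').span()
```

(1, 7)

The match spans [1:7] → '{cn14}'.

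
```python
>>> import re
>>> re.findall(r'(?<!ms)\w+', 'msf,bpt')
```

['msf', 'bpt']

The negative lookaround is zero-width — it rules out positions where the adjacent text would match, without consuming anything.
No capturing groups, so `findall` returns the 2 full match strings.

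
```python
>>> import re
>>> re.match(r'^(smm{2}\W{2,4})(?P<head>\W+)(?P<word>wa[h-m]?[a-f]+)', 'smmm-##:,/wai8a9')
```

None

This matches anchored at the start of the string; then the literal 'sm', then exactly 2 of the literal 'm', then 2 to 4 of a non-word character (captured); then one or more of a non-word character (captured as 'head'); then the literal 'wa', then optionally a character in [h-m], then one or more of a character in [a-f] (captured as 'word').
`re.match` won't scan ahead — the pattern has to work from the very first character.
Here the string doesn't start with a match, so the call returns None.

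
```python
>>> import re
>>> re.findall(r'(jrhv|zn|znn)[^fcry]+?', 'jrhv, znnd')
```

Branches in `(...|...)` are attempted left-to-right; the first branch that allows the whole pattern to succeed is taken.
Matches: at [0:5] match 'jrhv,', group 1 = 'jrhv'; at [6:9] match 'znn', group 1 = 'zn'.
One capturing group, so `findall` returns just the captured substring from each match — 2 in all.

['jrhv', 'zn']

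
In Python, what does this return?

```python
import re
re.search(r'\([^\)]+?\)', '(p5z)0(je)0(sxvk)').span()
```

Unlike `match`, `search` isn't anchored — it looks for the pattern anywhere in the string.
The match spans [0:5] → '(p5z)'.

(0, 5)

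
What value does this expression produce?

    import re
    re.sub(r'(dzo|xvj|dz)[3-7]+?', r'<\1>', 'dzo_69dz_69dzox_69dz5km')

Matches: at [18:21] → 'dz5'.
Each match is replaced using the text its own group 1 captured.

'dzo_69dz_69dzox_69<dz>km'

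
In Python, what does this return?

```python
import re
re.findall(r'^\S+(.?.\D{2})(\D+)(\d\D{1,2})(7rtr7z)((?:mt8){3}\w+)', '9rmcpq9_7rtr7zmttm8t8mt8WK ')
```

This matches anchored at the start of the string; then one or more of a non-whitespace character; then optionally any character, then any character, then exactly 2 of a non-digit (captured); then one or more of a non-digit (captured); then a digit, then 1 to 2 of a non-digit (captured); then the literal '7rt', then the literal 'r7z' (captured); then the literal 'mt8' repeated 3 times, then one or more of a word character (captured).
Multiple groups make `findall` return tuples — one 5-tuple for each match.
Nothing in the string satisfies the pattern, so the list is empty.

[]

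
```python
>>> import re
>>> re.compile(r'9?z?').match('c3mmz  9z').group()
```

This matches optionally a literal '9'; then optionally a literal 'z'.
`re.match` won't scan ahead — the pattern has to work from the very first character.
The match spans [0:0] → ''.

''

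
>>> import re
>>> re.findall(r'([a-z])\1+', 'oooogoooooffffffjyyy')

After group 1 captures some text, `\1` only succeeds where that same text appears again.
One capturing group, so `findall` returns just the captured substring from each match — 4 in all.

['o', 'o', 'f', 'y']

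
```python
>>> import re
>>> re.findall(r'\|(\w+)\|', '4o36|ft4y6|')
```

Matches: at [4:11] match '|ft4y6|', group 1 = 'ft4y6'.
One capturing group, so `findall` returns just the captured substring from the one match — 1 in all.

['ft4y6']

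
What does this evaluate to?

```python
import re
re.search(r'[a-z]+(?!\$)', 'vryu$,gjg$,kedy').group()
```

'vry'

A negative assertion filters positions out without eating any characters.
`search` walks the string left to right and returns the first match it finds.
The match spans [0:3] → 'vry'.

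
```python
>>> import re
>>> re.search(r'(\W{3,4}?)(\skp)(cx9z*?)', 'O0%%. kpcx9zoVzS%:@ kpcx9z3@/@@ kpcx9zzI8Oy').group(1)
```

'%%.'

The match spans [2:11] → '%%. kpcx9'.
Captured: group 1 = '%%.', group 2 = ' kp', group 3 = 'cx9'.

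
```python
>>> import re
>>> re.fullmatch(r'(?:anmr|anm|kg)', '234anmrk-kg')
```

None

`re.fullmatch` is like wrapping the pattern in `^…$` (in single-line mode).
Here the pattern can't cover the whole string, so the call returns None.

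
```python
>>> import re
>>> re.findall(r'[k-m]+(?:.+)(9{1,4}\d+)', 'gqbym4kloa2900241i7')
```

['900241']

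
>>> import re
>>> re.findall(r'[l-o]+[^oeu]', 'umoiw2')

['moi']

Pattern: one or more of a character in [l-o]; then any character except [oeu].
Scanning left to right: at [1:4] → 'moi'.
Since nothing is captured, `findall` lists the 1 matched substring directly.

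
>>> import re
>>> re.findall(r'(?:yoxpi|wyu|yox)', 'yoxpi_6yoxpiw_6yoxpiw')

Alternation tries branches left to right and keeps the first one that lets the overall match succeed at that position.
Matches: at [0:5] → 'yoxpi'; at [7:12] → 'yoxpi'; at [15:20] → 'yoxpi'.
No capturing groups, so `findall` returns the 3 full match strings.

['yoxpi', 'yoxpi', 'yoxpi']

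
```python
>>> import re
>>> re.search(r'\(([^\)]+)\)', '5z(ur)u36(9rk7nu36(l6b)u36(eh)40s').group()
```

'(ur)'

The match spans [2:6] → '(ur)'.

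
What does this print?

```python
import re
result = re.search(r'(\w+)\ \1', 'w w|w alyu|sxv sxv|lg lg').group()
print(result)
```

`\1` has to match the exact text group 1 already captured.
`search` walks the string left to right and returns the first match it finds.
The match spans [0:3] → 'w w'.
Captured: group 1 = 'w'.

w w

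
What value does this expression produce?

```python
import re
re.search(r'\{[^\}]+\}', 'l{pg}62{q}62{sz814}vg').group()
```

The match spans [1:5] → '{pg}'.

'{pg}'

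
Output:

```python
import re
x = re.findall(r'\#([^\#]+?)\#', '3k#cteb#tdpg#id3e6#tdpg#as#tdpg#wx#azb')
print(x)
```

['cteb', 'id3e6', 'as', 'wx']

Matches: at [2:8] match '#cteb#', group 1 = 'cteb'; at [12:19] match '#id3e6#', group 1 = 'id3e6'; at [23:27] match '#as#', group 1 = 'as'; at [31:35] match '#wx#', group 1 = 'wx'.
With a single group, `findall` returns only what that group captured — 4 items.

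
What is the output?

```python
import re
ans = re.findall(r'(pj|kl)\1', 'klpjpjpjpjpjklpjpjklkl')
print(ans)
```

['pj', 'pj', 'pj', 'kl']

`\1` is not a pattern — it's the concrete string captured by group 1, re-applied verbatim.
Matches: at [2:6] match 'pjpj', group 1 = 'pj'; at [6:10] match 'pjpj', group 1 = 'pj'; at [14:18] match 'pjpj', group 1 = 'pj'; at [18:22] match 'klkl', group 1 = 'kl'.
Because there's exactly one group, `findall` drops the full match and keeps group 1 from each hit.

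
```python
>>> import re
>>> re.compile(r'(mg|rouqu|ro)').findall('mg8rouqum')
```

Alternation tries branches left to right and keeps the first one that lets the overall match succeed at that position.
Matches: at [0:2] match 'mg', group 1 = 'mg'; at [3:8] match 'rouqu', group 1 = 'rouqu'.
`findall` collects group 1 from each match (2 total).

['mg', 'rouqu']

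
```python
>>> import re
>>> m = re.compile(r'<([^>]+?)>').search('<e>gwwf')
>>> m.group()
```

'<e>'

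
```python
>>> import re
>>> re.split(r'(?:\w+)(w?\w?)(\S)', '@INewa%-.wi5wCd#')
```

The pattern matches one or more of a word character (non-capturing group); then optionally the literal 'w', then optionally a word character (captured); then a non-whitespace character (captured).
Matches to split on: at [1:7] → 'INewa%'; at [9:16] → 'wi5wCd#'.
Because the pattern has a capturing group, `split` also inserts each captured text between the pieces.

['@', '', '%', '-.', '', '#', '']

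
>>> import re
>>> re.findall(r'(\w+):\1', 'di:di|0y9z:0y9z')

`\1` is not a pattern — it's the concrete string captured by group 1, re-applied verbatim.
Walking the string: at [0:5] match 'di:di', group 1 = 'di'; at [6:15] match '0y9z:0y9z', group 1 = '0y9z'.
One capturing group, so `findall` returns just the captured substring from each match — 2 in all.

['di', '0y9z']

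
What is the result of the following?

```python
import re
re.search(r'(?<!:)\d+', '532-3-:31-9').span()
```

(0, 3)

`(?!…)`/`(?<!…)` only lets a position through if the neighbouring text does NOT match; no characters are consumed.
`search` walks the string left to right and returns the first match it finds.
The match spans [0:3] → '532'.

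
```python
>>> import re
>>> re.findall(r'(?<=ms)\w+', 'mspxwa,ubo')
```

The lookaround is zero-width — it requires the adjacent text to match without consuming it, so the asserted text isn't part of the match.
Scanning left to right: at [2:6] → 'pxwa'.
With no groups in the pattern, `findall` gives back each whole match — 1 here.

['pxwa']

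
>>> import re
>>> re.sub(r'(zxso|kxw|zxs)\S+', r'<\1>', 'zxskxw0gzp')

'<zxs>'

Matches: at [0:10] → 'zxskxw0gzp'.
Each match is replaced using the text its own group 1 captured.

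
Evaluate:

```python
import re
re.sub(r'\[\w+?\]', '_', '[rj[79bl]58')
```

Matches: at [3:9] → '[79bl]'.
`sub` substitutes '_' at each match site.

'[rj_58'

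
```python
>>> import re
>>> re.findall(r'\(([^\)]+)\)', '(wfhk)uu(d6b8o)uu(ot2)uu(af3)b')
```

['wfhk', 'd6b8o', 'ot2', 'af3']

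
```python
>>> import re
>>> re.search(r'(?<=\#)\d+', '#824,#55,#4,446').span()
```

The positive lookaround only admits positions where the adjacent text matches; those characters stay outside the span.
The match spans [1:4] → '824'.

(1, 4)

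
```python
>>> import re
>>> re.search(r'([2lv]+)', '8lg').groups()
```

The match spans [1:2] → 'l'.
Captured: group 1 = 'l'.

('l',)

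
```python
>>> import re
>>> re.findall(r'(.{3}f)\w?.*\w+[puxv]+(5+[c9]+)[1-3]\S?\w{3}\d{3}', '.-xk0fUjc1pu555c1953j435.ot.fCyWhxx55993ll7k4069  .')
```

[('xk0f', '5599')]

This matches exactly 3 of any character, then the literal 'f' (captured); then optionally a word character, then zero or more of any character, then one or more of a word character; then one or more of one of [puxv]; then one or more of a literal '5', then one or more of one of [c9] (captured); then a character in [1-3], then optionally a non-whitespace character; then exactly 3 of a word character, then exactly 3 of a digit.
Matches: at [2:47] match 'xk0fUjc1pu555c1953j435.ot.fCyWhxx55993ll7k406', groups = ('xk0f', '5599').
2 groups means the one result is a tuple of 2 captured strings — 1 here.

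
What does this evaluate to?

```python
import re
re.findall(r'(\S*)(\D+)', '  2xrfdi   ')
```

[('', '  '), ('2xrfdi', '   ')]

2 groups means each result is a tuple of 2 captured strings — 2 here.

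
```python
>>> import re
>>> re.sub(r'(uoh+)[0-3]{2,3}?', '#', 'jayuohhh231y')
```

A non-greedy quantifier consumes as few characters as it can — just enough that the remainder of the pattern still matches from where it stops; whatever follows it matches normally.
Each match is replaced by '#'.

'jay#1y'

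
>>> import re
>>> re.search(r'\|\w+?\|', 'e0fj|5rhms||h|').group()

'|5rhms|'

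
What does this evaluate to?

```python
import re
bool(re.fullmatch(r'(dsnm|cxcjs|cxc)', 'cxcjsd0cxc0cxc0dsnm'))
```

False

`re.fullmatch` requires the pattern to consume the entire string.
Here there's no way to consume every character, so the call returns None, and `bool(None)` is False.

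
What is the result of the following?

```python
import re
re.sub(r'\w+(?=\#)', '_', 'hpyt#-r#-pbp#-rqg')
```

'_#-_#-_#-rqg'

Lookahead/lookbehind check context without consuming it, so the matched span excludes the asserted characters.
Matches: at [0:4] → 'hpyt'; at [6:7] → 'r'; at [9:12] → 'pbp'.
`sub` substitutes '_' at each match site.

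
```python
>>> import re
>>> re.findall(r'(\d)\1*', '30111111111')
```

`\1` has to match the exact text group 1 already captured.
Walking the string: at [0:1] match '3', group 1 = '3'; at [1:2] match '0', group 1 = '0'; at [2:11] match '111111111', group 1 = '1'.
One capturing group, so `findall` returns just the captured substring from each match — 3 in all.

['3', '0', '1']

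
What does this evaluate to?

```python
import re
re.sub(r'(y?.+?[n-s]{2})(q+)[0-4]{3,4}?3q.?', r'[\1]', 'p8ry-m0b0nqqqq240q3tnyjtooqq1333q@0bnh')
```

This matches optionally a literal 'y', then one or more of any character (lazy), then exactly 2 of a character in [n-s] (captured); then one or more of a literal 'q' (captured); then 3 to 4 of a character in [0-4] (lazy), then the literal '3q', then optionally any character.
The replacement refers to a captured group, so each match is rewritten using its own captured text.

'[p8ry-m0b0nqqqq240q3tnyjtoo]0bnh'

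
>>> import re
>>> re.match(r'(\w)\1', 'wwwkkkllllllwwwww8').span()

(0, 2)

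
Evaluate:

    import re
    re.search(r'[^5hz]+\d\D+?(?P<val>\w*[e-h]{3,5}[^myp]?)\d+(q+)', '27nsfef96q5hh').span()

The pattern matches one or more of any character except [5hz], then a digit, then one or more of a non-digit (lazy); then zero or more of a word character, then 3 to 5 of a character in [e-h], then optionally any character except [myp] (captured as 'val'); then one or more of a digit; then one or more of a literal 'q' (captured).
`re.search` tries every starting position until one works.
The match spans [0:10] → '27nsfef96q'.
Captured: group 1 = 'sfef9', group 2 = 'q'.

(0, 10)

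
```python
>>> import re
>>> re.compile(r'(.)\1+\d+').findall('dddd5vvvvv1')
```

['d', 'v']

After group 1 captures some text, `\1` only succeeds where that same text appears again.
With a single group, `findall` returns only what that group captured — 2 items.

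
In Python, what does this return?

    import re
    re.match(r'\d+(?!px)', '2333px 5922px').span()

(0, 3)

`re.match` only tries the pattern at the start of the string.
The match spans [0:3] → '233'.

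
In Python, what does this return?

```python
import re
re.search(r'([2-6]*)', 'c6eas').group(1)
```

''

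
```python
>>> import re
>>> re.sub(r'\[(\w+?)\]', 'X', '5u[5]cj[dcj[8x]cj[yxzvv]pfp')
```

Matches: at [2:5] → '[5]'; at [11:15] → '[8x]'; at [17:24] → '[yxzvv]'.
Each match is replaced by 'X'.

'5uXcj[dcjXcjXpfp'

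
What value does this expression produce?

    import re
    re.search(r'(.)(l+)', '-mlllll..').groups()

('m', 'lllll')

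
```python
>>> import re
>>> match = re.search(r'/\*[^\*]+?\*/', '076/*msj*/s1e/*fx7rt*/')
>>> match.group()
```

'/*msj*/'

Unlike `match`, `search` isn't anchored — it looks for the pattern anywhere in the string.
The match spans [3:10] → '/*msj*/'.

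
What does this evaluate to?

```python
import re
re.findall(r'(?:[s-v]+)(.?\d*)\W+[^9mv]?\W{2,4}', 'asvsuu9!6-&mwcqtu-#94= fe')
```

Pattern: one or more of a character in [s-v] (non-capturing group); then optionally any character, then zero or more of a digit (captured); then one or more of a non-word character, then optionally any character except [9mv], then 2 to 4 of a non-word character.
Scanning left to right: at [1:11] match 'svsuu9!6-&', group 1 = '9'.
With a single group, `findall` returns only what that group captured — 1 item.

['9']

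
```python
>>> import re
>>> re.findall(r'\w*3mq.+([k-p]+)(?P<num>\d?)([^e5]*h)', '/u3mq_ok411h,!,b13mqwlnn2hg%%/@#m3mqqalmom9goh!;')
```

[('o', '', 'h')]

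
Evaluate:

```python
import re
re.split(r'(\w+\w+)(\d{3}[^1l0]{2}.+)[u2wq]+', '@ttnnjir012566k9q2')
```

This matches one or more of a word character, then one or more of a word character (captured); then exactly 3 of a digit, then exactly 2 of any character except [1l0], then one or more of any character (captured); then one or more of one of [u2wq].
With a capturing group present, the delimiter's captured portion is kept in the result list.

['@', 'ttnnjir012', '566k9q', '']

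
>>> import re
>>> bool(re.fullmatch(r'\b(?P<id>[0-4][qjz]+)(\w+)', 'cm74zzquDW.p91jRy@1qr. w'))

False

`re.fullmatch` is like wrapping the pattern in `^…$` (in single-line mode).
Here the pattern can't cover the whole string, so the call returns None, and `bool(None)` is False.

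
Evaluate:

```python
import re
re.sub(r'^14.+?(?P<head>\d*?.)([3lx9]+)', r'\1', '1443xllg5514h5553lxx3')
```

This matches anchored at the start of the string; then the literal '14', then one or more of any character (lazy); then zero or more of a digit (lazy), then any character (captured as 'head'); then one or more of one of [3lx9] (captured).
Because the quantifier is non-greedy, it stops expanding at the earliest point where the rest of the pattern can succeed.
Matches: at [0:7] → '1443xll'.
Each match is replaced using the text its own group 1 captured.

'3g5514h5553lxx3'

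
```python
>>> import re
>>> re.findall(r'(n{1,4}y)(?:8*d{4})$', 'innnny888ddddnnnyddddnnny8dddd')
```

['nnny']

This matches 1 to 4 of the literal 'n', then the literal 'y' (captured); then zero or more of a literal '8', then exactly 4 of a literal 'd' (non-capturing group); then anchored at the end.
Scanning left to right: at [21:30] match 'nnny8dddd', group 1 = 'nnny'.
`findall` collects group 1 from the one match (1 total).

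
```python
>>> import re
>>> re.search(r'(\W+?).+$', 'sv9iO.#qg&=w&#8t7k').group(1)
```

Pattern: one or more of a non-word character (lazy) (captured); then one or more of any character; then anchored at the end.
Lazy quantifiers expand one character at a time until the remainder of the pattern can match.
`search` walks the string left to right and returns the first match it finds.
The match spans [5:18] → '.#qg&=w&#8t7k'.
Captured: group 1 = '.'.

'.'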